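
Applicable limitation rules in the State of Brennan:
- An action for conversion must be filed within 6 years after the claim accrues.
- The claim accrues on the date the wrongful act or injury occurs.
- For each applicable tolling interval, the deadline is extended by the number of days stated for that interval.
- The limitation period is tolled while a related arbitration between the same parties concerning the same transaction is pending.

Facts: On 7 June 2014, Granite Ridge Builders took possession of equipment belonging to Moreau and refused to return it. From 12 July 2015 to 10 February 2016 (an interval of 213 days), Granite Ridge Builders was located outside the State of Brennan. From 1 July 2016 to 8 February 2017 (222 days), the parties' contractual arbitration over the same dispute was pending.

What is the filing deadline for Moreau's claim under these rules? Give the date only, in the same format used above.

15 January 2021

The claim accrued on 7 June 2014, the date of the act.
6 years from 7 June 2014 is 7 June 2020.
Because the pending related arbitration ran from 1 July 2016 to 8 February 2017, the deadline is extended by 222 days to 15 January 2021.
No stated provision tolls the period for the defendant's absence, so the interval from 12 July 2015 to 10 February 2016 has no effect on the deadline.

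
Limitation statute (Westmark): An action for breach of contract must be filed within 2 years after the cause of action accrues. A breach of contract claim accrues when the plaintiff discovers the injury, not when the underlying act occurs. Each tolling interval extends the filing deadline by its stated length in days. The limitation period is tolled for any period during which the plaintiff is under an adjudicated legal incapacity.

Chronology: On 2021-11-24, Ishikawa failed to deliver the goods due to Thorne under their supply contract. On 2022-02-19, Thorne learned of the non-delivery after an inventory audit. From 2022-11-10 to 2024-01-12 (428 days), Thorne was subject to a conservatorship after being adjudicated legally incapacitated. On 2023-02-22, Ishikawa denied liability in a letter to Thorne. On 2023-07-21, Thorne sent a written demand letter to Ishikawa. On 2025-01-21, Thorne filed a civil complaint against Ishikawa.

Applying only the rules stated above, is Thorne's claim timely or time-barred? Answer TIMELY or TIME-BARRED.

TIMELY

Accrual is tied to discovery, so the period began on 2022-02-19 rather than on 2021-11-24 when the act occurred.
Adding the 2 years base period to 2022-02-19 gives a deadline of 2024-02-19, before any tolling.
Because the plaintiff's legal incapacity ran from 2022-11-10 to 2024-01-12, the deadline is extended by 428 days to 2025-04-22.
The other events in the timeline have no effect on the limitation period under the stated rules.
The 2025-01-21 filing precedes the 2025-04-22 deadline; the claim is timely.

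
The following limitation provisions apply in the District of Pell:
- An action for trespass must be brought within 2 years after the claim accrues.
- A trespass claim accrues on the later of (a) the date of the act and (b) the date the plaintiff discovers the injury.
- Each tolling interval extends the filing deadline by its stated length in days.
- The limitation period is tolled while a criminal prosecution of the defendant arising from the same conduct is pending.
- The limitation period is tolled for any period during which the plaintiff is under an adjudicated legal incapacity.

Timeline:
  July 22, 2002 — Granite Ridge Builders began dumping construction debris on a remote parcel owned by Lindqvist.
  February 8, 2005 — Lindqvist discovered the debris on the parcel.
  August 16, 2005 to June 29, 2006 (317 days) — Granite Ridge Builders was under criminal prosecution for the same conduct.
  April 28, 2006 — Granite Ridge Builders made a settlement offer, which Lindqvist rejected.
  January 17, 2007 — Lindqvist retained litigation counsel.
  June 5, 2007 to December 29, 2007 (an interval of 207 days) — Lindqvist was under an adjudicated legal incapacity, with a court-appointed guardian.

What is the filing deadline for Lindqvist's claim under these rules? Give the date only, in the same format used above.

July 16, 2008

Taking the later of the act (July 22, 2002) and discovery (February 8, 2005), the claim accrued on February 8, 2005.
Adding the 2 years base period to February 8, 2005 gives a deadline of February 8, 2007, before any tolling.
Because the pending criminal prosecution ran from August 16, 2005 to June 29, 2006, the deadline is extended by 317 days to December 22, 2007.
The period was tolled for 207 days by the plaintiff's legal incapacity (June 5, 2007 to December 29, 2007), pushing the deadline to July 16, 2008.
The other events in the timeline have no effect on the limitation period under the stated rules.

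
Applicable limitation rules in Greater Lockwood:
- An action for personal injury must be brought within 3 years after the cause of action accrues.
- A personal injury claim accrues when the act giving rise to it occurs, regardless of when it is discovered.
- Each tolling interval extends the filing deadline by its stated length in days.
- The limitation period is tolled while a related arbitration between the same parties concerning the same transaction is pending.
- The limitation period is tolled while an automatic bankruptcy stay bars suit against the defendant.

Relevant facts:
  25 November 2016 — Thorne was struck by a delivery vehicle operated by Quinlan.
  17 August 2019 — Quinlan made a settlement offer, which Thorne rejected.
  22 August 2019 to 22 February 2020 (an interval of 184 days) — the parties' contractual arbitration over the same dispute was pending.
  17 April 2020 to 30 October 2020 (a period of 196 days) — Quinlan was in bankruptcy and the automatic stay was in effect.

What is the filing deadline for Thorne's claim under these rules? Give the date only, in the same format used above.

The limitation period began to run on 25 November 2016.
The untolled deadline — 3 years after 25 November 2016 — is 25 November 2019.
The pending related arbitration from 22 August 2019 to 22 February 2020 tolled the period for 184 days, extending the deadline to 27 May 2020.
Because the automatic bankruptcy stay ran from 17 April 2020 to 30 October 2020, the deadline is extended by 196 days to 9 December 2020.
Nothing else in the chronology tolls or restarts the period.

9 December 2020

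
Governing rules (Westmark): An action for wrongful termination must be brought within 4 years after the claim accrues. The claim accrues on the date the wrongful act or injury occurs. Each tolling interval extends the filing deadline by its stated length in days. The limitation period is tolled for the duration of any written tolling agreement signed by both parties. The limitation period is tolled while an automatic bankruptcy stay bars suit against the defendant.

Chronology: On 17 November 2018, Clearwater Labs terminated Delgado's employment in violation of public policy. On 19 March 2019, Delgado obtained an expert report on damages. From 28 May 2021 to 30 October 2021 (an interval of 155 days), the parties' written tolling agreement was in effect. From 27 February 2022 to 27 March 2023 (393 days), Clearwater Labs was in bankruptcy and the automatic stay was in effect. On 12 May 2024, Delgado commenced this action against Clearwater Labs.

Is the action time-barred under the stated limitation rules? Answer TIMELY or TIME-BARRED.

TIMELY

The claim accrued on 17 November 2018, when the wrongful act occurred.
Adding the 4 years base period to 17 November 2018 gives a deadline of 17 November 2022, before any tolling.
Because the written tolling agreement ran from 28 May 2021 to 30 October 2021, the deadline is extended by 155 days to 21 April 2023.
Because the automatic bankruptcy stay ran from 27 February 2022 to 27 March 2023, the deadline is extended by 393 days to 18 May 2024.
Nothing else in the chronology tolls or restarts the period.
Delgado filed on 12 May 2024, before the 18 May 2024 deadline, so the action is timely.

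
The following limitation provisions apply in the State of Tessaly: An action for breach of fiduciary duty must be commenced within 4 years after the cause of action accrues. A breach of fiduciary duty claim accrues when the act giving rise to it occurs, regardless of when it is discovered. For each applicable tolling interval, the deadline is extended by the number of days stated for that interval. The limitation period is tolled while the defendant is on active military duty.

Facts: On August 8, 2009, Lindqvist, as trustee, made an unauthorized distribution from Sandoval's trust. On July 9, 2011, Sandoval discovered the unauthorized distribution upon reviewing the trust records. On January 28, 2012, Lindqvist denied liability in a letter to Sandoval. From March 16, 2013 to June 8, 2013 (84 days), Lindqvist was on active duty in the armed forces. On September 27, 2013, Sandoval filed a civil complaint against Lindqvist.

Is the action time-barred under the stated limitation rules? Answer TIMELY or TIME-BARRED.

The claim accrued on August 8, 2009, when the wrongful act occurred; under the stated occurrence rule the July 9, 2011 discovery does not delay accrual.
Adding the 4 years base period to August 8, 2009 gives a deadline of August 8, 2013, before any tolling.
The defendant's active military service from March 16, 2013 to June 8, 2013 tolled the period for 84 days, extending the deadline to October 31, 2013.
None of the other events listed affects the running of the period under the stated rules.
Sandoval filed on September 27, 2013, before the October 31, 2013 deadline, so the action is timely.

TIMELY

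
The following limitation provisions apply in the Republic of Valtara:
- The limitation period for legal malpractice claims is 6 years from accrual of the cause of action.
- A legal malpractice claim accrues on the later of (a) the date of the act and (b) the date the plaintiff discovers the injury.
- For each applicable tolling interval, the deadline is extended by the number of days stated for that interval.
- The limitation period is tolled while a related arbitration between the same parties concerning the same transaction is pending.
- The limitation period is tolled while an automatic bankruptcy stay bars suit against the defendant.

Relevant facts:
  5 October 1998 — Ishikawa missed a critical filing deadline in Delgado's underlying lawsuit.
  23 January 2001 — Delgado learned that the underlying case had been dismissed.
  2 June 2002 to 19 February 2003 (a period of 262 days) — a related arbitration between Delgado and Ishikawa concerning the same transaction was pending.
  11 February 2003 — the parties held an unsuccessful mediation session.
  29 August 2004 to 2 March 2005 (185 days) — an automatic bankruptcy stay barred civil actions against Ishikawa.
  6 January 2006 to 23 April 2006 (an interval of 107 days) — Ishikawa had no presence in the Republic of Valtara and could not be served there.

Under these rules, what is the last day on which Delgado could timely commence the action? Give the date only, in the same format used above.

Because discovery on 23 January 2001 post-dates the 5 October 1998 act, accrual under the later-of rule falls on 23 January 2001.
Adding the 6 years base period to 23 January 2001 gives a deadline of 23 January 2007, before any tolling.
The pending related arbitration from 2 June 2002 to 19 February 2003 tolled the period for 262 days, extending the deadline to 12 October 2007.
The period was tolled for 185 days by the automatic bankruptcy stay (29 August 2004 to 2 March 2005), pushing the deadline to 14 April 2008.
The defendant's absence from the jurisdiction from 6 January 2006 to 23 April 2006 does not toll the period, because no stated rule makes the defendant's absence a tolling event.
The other events in the timeline have no effect on the limitation period under the stated rules.

14 April 2008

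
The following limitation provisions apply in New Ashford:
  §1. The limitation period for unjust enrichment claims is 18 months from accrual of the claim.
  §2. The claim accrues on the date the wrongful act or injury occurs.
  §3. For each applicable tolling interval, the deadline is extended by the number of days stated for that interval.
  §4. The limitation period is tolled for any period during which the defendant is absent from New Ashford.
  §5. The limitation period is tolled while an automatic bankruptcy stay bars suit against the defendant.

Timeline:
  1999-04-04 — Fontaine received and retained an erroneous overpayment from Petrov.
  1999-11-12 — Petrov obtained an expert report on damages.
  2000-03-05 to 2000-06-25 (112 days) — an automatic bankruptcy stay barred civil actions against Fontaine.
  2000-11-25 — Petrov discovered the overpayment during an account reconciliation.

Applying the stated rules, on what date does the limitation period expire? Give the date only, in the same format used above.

Accrual is governed by the date of the act, so the period began to run on 1999-04-04; the later discovery on 2000-11-25 is irrelevant under the stated rule.
The untolled deadline — 18 months after 1999-04-04 — is 2000-10-04.
The automatic bankruptcy stay from 2000-03-05 to 2000-06-25 tolled the period for 112 days, extending the deadline to 2001-01-24.
Nothing else in the chronology tolls or restarts the period.

2001-01-24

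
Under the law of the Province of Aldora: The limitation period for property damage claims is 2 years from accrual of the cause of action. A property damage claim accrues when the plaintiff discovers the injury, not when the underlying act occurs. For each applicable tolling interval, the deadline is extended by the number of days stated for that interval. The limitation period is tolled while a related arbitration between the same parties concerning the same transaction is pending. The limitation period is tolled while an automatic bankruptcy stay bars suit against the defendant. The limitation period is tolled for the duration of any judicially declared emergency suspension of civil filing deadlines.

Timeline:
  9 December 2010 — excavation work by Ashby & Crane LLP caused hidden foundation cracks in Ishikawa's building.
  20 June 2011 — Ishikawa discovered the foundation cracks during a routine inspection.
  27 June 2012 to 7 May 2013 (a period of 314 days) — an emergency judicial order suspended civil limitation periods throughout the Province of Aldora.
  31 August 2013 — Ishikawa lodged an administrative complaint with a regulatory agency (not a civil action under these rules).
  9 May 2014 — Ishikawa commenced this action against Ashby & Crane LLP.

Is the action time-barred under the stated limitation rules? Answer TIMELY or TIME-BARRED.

Under the discovery rule, the claim accrued on 20 June 2011, when Ishikawa discovered the injury — not on the 9 December 2010 date of the underlying act.
Adding the 2 years base period to 20 June 2011 gives a deadline of 20 June 2013, before any tolling.
The period was tolled for 314 days by the emergency suspension of filing deadlines (27 June 2012 to 7 May 2013), pushing the deadline to 30 April 2014.
None of the other events listed affects the running of the period under the stated rules.
Filing on 9 May 2014 missed the 30 April 2014 deadline — the action is time-barred.

TIME-BARRED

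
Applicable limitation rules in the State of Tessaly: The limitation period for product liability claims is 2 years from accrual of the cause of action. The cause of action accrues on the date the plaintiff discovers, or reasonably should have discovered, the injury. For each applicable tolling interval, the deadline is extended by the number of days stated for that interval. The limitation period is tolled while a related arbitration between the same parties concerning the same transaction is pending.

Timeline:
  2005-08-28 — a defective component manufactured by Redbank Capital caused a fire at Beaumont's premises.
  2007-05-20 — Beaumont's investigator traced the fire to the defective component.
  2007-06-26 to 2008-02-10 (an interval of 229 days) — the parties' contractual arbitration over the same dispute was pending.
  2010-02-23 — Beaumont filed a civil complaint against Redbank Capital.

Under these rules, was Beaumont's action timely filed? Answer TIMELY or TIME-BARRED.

Under the discovery rule, the claim accrued on 2007-05-20, when Beaumont discovered the injury — not on the 2005-08-28 date of the underlying act.
2 years from 2007-05-20 is 2009-05-20.
The period was tolled for 229 days by the pending related arbitration (2007-06-26 to 2008-02-10), pushing the deadline to 2010-01-04.
The 2010-02-23 filing falls after the 2010-01-04 deadline; the claim is time-barred.

TIME-BARRED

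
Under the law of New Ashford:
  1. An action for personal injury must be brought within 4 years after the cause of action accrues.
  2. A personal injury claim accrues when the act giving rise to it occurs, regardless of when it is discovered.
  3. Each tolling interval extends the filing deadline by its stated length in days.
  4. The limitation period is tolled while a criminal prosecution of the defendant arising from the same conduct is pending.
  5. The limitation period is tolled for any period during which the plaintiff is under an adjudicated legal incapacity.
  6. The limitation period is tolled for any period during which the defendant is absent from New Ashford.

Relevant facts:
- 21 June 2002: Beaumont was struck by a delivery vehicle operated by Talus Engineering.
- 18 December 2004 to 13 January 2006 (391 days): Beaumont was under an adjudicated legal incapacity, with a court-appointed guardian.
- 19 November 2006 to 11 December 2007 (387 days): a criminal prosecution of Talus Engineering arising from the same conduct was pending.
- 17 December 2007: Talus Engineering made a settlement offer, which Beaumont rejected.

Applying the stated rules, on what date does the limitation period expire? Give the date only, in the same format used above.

The claim accrued on 21 June 2002, when the wrongful act occurred.
The untolled deadline — 4 years after 21 June 2002 — is 21 June 2006.
Because the plaintiff's legal incapacity ran from 18 December 2004 to 13 January 2006, the deadline is extended by 391 days to 17 July 2007.
Because the pending criminal prosecution ran from 19 November 2006 to 11 December 2007, the deadline is extended by 387 days to 7 August 2008.
Nothing else in the chronology tolls or restarts the period.

7 August 2008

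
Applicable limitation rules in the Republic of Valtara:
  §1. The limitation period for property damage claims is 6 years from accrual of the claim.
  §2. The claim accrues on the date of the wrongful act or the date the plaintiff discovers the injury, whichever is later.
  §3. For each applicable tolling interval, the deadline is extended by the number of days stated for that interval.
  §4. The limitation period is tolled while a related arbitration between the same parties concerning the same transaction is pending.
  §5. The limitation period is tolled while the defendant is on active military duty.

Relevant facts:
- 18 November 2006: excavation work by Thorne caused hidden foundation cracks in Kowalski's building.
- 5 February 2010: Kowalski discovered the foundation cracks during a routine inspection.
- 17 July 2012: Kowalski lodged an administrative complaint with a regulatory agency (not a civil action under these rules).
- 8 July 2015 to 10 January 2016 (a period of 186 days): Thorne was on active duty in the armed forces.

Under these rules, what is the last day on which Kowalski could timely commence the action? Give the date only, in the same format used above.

The claim accrued on 5 February 2010 — the later of the 18 November 2006 act and the 5 February 2010 discovery.
6 years from 5 February 2010 is 5 February 2016.
The defendant's active military service from 8 July 2015 to 10 January 2016 tolled the period for 186 days, extending the deadline to 9 August 2016.
None of the other events listed affects the running of the period under the stated rules.

9 August 2016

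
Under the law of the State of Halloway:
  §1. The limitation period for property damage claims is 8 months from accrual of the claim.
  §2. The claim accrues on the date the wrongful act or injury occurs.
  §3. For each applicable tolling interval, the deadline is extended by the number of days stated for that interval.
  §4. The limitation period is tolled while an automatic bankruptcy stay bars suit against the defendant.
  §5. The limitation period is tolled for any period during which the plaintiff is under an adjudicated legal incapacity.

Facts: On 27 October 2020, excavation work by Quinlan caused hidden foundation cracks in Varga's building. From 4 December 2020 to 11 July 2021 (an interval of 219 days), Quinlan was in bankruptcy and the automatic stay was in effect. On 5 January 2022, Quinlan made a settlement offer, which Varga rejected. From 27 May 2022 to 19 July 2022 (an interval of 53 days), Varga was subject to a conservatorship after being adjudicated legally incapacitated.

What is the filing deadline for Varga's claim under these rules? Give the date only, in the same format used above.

1 February 2022

The claim accrued on 27 October 2020, when the wrongful act occurred.
Adding the 8 months base period to 27 October 2020 gives a deadline of 27 June 2021, before any tolling.
Because the automatic bankruptcy stay ran from 4 December 2020 to 11 July 2021, the deadline is extended by 219 days to 1 February 2022.
By the time the plaintiff's legal incapacity began on 27 May 2022, the limitation period had already expired on 1 February 2022; that interval cannot revive it.
Nothing else in the chronology tolls or restarts the period.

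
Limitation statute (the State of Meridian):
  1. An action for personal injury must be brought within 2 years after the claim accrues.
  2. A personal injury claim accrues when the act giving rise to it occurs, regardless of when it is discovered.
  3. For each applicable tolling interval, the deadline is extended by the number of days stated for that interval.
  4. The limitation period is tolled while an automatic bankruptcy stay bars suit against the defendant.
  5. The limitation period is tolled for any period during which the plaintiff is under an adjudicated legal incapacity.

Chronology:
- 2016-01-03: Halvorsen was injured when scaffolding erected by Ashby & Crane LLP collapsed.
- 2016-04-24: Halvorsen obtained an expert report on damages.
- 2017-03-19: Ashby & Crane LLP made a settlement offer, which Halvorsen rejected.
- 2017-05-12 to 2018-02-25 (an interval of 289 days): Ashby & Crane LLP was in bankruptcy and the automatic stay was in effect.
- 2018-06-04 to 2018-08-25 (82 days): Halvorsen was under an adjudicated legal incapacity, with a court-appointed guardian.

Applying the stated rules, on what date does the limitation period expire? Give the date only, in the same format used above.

2019-01-09

The claim accrued on 2016-01-03, the date of the act.
2 years from 2016-01-03 is 2018-01-03.
Because the automatic bankruptcy stay ran from 2017-05-12 to 2018-02-25, the deadline is extended by 289 days to 2018-10-19.
Because the plaintiff's legal incapacity ran from 2018-06-04 to 2018-08-25, the deadline is extended by 82 days to 2019-01-09.
Nothing else in the chronology tolls or restarts the period.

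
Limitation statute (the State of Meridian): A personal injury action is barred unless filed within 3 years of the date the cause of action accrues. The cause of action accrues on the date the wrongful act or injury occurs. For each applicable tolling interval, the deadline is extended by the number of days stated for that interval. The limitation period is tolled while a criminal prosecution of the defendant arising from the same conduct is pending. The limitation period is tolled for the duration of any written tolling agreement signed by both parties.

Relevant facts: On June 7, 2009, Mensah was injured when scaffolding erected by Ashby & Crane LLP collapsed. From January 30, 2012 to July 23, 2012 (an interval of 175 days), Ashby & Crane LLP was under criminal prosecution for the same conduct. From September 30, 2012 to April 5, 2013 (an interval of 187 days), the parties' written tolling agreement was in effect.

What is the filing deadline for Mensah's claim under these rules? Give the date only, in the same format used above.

June 4, 2013

The claim accrued on June 7, 2009, when the wrongful act occurred.
The untolled deadline — 3 years after June 7, 2009 — is June 7, 2012.
The period was tolled for 175 days by the pending criminal prosecution (January 30, 2012 to July 23, 2012), pushing the deadline to November 29, 2012.
The period was tolled for 187 days by the written tolling agreement (September 30, 2012 to April 5, 2013), pushing the deadline to June 4, 2013.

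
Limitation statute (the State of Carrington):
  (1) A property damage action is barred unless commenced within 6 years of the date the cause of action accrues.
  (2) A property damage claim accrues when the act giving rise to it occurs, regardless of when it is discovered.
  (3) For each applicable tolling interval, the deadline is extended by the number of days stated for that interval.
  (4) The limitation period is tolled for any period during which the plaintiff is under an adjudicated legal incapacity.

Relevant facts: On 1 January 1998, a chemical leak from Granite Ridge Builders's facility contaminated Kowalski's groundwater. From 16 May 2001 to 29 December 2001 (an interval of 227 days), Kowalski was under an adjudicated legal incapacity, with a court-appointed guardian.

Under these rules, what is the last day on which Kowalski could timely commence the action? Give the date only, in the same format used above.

The claim accrued on 1 January 1998, when the wrongful act occurred.
The untolled deadline — 6 years after 1 January 1998 — is 1 January 2004.
Because the plaintiff's legal incapacity ran from 16 May 2001 to 29 December 2001, the deadline is extended by 227 days to 15 August 2004.

15 August 2004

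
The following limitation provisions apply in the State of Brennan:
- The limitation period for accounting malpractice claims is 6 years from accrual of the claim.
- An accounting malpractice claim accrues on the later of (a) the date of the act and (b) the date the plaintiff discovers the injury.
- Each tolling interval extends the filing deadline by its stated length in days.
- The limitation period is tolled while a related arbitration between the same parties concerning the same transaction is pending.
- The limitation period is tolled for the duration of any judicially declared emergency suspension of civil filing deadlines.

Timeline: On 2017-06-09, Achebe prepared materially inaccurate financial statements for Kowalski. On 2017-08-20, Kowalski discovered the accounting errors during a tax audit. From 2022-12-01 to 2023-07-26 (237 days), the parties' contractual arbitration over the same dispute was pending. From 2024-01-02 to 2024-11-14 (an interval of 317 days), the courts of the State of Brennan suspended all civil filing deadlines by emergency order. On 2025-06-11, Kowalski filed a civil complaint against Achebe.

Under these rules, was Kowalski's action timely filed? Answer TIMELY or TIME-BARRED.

Because discovery on 2017-08-20 post-dates the 2017-06-09 act, accrual under the later-of rule falls on 2017-08-20.
Adding the 6 years base period to 2017-08-20 gives a deadline of 2023-08-20, before any tolling.
Because the pending related arbitration ran from 2022-12-01 to 2023-07-26, the deadline is extended by 237 days to 2024-04-13.
Because the emergency suspension of filing deadlines ran from 2024-01-02 to 2024-11-14, the deadline is extended by 317 days to 2025-02-24.
Kowalski filed on 2025-06-11, after the 2025-02-24 deadline, so the action is time-barred.

TIME-BARRED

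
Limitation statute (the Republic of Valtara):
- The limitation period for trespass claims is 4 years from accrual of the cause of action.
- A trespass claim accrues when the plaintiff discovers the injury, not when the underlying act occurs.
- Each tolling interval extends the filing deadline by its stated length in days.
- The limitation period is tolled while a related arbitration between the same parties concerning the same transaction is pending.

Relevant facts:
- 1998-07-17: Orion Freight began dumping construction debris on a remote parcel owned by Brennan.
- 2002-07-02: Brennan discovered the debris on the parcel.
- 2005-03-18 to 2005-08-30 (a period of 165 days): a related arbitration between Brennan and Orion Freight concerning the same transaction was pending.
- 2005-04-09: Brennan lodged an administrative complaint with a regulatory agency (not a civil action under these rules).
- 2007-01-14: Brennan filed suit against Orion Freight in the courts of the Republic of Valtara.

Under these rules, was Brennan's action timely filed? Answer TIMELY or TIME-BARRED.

TIME-BARRED

The claim did not accrue until Brennan discovered the injury on 2002-07-02; the 1998-07-17 act date does not start the clock under the stated rule.
4 years from 2002-07-02 is 2006-07-02.
The period was tolled for 165 days by the pending related arbitration (2005-03-18 to 2005-08-30), pushing the deadline to 2006-12-14.
Nothing else in the chronology tolls or restarts the period.
Brennan filed on 2007-01-14, after the 2006-12-14 deadline, so the action is time-barred.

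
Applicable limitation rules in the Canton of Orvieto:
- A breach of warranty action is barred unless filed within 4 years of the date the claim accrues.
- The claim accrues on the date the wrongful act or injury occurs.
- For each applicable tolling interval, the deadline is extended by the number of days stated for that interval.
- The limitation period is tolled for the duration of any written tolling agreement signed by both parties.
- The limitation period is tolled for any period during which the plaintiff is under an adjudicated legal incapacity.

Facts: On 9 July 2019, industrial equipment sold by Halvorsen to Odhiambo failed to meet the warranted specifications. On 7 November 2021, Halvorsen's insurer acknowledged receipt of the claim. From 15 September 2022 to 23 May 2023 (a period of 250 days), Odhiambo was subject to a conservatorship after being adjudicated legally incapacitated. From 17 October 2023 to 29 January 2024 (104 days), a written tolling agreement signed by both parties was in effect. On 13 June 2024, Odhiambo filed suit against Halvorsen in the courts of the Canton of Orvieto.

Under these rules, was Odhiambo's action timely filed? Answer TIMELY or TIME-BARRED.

TIMELY

The claim accrued on 9 July 2019, when the wrongful act occurred.
Adding the 4 years base period to 9 July 2019 gives a deadline of 9 July 2023, before any tolling.
Because the plaintiff's legal incapacity ran from 15 September 2022 to 23 May 2023, the deadline is extended by 250 days to 15 March 2024.
Because the written tolling agreement ran from 17 October 2023 to 29 January 2024, the deadline is extended by 104 days to 27 June 2024.
None of the other events listed affects the running of the period under the stated rules.
The 13 June 2024 filing precedes the 27 June 2024 deadline; the claim is timely.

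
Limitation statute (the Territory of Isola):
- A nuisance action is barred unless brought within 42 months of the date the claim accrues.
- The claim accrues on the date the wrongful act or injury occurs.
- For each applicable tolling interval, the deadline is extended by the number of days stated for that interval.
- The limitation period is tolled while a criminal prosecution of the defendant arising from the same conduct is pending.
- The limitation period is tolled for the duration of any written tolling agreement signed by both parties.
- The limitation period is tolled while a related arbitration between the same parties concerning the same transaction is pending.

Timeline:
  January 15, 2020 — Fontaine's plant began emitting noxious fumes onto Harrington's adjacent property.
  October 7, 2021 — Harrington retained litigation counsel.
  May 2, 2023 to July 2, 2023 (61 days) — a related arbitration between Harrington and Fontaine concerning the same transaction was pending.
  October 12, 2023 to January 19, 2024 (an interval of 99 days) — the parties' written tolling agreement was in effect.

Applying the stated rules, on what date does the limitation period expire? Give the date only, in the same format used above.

September 14, 2023

The claim accrued on January 15, 2020, the date of the act.
The untolled deadline — 42 months after January 15, 2020 — is July 15, 2023.
The pending related arbitration from May 2, 2023 to July 2, 2023 tolled the period for 61 days, extending the deadline to September 14, 2023.
By the time the written tolling agreement began on October 12, 2023, the limitation period had already expired on September 14, 2023; that interval cannot revive it.
None of the other events listed affects the running of the period under the stated rules.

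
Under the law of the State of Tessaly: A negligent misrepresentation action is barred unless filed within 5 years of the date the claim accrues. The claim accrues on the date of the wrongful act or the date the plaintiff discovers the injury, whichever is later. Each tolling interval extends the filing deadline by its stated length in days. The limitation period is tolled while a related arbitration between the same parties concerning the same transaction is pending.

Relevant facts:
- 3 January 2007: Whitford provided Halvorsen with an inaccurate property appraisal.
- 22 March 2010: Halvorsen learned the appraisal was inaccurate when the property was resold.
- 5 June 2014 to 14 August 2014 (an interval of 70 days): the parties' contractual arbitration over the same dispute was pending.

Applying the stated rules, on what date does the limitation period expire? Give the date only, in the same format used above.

31 May 2015

Because discovery on 22 March 2010 post-dates the 3 January 2007 act, accrual under the later-of rule falls on 22 March 2010.
Adding the 5 years base period to 22 March 2010 gives a deadline of 22 March 2015, before any tolling.
The pending related arbitration from 5 June 2014 to 14 August 2014 tolled the period for 70 days, extending the deadline to 31 May 2015.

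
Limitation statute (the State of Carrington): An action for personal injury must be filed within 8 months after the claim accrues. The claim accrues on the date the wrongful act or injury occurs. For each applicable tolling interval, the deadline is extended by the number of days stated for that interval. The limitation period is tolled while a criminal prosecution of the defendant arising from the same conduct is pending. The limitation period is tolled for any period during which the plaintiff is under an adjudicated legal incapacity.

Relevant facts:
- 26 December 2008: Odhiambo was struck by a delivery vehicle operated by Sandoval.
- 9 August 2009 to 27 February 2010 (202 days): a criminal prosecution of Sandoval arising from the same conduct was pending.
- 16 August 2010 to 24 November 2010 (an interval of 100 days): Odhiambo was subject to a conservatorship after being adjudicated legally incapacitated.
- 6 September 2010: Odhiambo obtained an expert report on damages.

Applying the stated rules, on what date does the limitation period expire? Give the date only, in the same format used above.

The claim accrued on 26 December 2008, when the wrongful act occurred.
The untolled deadline — 8 months after 26 December 2008 — is 26 August 2009.
The pending criminal prosecution from 9 August 2009 to 27 February 2010 tolled the period for 202 days, extending the deadline to 16 March 2010.
By the time the plaintiff's legal incapacity began on 16 August 2010, the limitation period had already expired on 16 March 2010; that interval cannot revive it.
The other events in the timeline have no effect on the limitation period under the stated rules.

16 March 2010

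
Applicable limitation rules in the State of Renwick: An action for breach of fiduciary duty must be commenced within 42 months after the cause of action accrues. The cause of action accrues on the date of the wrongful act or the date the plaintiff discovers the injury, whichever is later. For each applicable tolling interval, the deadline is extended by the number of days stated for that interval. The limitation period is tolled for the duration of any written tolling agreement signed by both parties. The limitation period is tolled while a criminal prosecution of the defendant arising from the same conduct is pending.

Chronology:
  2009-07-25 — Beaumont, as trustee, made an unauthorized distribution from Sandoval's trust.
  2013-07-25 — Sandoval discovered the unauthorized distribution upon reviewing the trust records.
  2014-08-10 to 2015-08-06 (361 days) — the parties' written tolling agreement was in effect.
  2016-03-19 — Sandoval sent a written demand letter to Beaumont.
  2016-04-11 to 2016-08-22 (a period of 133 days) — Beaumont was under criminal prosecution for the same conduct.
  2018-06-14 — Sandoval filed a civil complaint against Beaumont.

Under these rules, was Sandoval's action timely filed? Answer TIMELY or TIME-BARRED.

Taking the later of the act (2009-07-25) and discovery (2013-07-25), the claim accrued on 2013-07-25.
Adding the 42 months base period to 2013-07-25 gives a deadline of 2017-01-25, before any tolling.
Because the written tolling agreement ran from 2014-08-10 to 2015-08-06, the deadline is extended by 361 days to 2018-01-21.
The pending criminal prosecution from 2016-04-11 to 2016-08-22 tolled the period for 133 days, extending the deadline to 2018-06-03.
None of the other events listed affects the running of the period under the stated rules.
Sandoval filed on 2018-06-14, after the 2018-06-03 deadline, so the action is time-barred.

TIME-BARRED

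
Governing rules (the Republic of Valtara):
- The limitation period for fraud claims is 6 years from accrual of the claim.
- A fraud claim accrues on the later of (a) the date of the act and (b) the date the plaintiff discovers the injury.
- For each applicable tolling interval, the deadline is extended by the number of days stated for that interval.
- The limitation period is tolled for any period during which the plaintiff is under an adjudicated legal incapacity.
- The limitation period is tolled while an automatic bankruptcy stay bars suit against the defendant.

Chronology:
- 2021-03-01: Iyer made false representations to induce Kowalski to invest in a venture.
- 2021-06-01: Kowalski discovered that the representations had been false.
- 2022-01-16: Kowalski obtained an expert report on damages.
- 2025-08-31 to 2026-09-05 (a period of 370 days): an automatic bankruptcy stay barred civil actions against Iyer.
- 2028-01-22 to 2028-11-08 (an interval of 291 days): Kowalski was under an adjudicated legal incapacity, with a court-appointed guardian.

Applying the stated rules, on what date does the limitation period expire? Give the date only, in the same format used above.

2029-03-23

The claim accrued on 2021-06-01 — the later of the 2021-03-01 act and the 2021-06-01 discovery.
The untolled deadline — 6 years after 2021-06-01 — is 2027-06-01.
Because the automatic bankruptcy stay ran from 2025-08-31 to 2026-09-05, the deadline is extended by 370 days to 2028-06-05.
Because the plaintiff's legal incapacity ran from 2028-01-22 to 2028-11-08, the deadline is extended by 291 days to 2029-03-23.
Nothing else in the chronology tolls or restarts the period.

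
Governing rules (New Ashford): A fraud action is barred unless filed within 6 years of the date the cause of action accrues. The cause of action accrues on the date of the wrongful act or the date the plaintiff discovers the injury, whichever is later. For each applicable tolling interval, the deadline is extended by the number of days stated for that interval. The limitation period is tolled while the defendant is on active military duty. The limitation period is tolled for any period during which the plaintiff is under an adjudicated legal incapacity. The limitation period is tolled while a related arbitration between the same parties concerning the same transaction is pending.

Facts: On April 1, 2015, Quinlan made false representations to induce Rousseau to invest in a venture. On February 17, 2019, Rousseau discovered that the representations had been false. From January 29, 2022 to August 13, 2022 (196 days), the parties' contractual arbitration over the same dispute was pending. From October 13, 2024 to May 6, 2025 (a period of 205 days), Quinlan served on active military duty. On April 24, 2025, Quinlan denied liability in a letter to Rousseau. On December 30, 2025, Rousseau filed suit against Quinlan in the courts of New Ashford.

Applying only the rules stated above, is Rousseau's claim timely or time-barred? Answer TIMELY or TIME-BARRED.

The claim accrued on February 17, 2019 — the later of the April 1, 2015 act and the February 17, 2019 discovery.
6 years from February 17, 2019 is February 17, 2025.
Because the pending related arbitration ran from January 29, 2022 to August 13, 2022, the deadline is extended by 196 days to September 1, 2025.
Because the defendant's active military service ran from October 13, 2024 to May 6, 2025, the deadline is extended by 205 days to March 25, 2026.
None of the other events listed affects the running of the period under the stated rules.
Filing on December 30, 2025 beat the March 25, 2026 deadline — the action is timely.

TIMELY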